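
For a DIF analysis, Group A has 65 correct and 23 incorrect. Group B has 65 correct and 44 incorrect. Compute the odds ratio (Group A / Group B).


Odds_A = 65/23 = 2.8261
Odds_B = 65/44 = 1.4773
OR = Odds_A / Odds_B = 2.8261 / 1.4773
Exactly, OR = (65 * 44) / (23 * 65) = 2860 / 1495
OR = 1.913

1.913


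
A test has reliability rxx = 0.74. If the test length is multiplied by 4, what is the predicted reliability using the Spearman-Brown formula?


r_new = (n * rxx) / (1 + (n-1) * rxx)
r_new = (4 * 0.74) / (1 + 3 * 0.74)
r_new = 2.96 / 3.22
r_new = 0.9193

0.9193


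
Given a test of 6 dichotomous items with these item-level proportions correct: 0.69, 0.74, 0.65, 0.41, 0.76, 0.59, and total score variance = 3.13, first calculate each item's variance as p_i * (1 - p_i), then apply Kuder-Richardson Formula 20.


For each item, compute p_i * q_i:
  Item 1: 0.69 * 0.31 = 0.2139
  Item 2: 0.74 * 0.26 = 0.1924
  Item 3: 0.65 * 0.35 = 0.2275
  Item 4: 0.41 * 0.59 = 0.2419
  Item 5: 0.76 * 0.24 = 0.1824
  Item 6: 0.59 * 0.41 = 0.2419
Sum(p_i * q_i) = 0.2139 + 0.1924 + 0.2275 + 0.2419 + 0.1824 + 0.2419 = 1.3
KR-20 = (k/(k-1)) * (1 - Sum(p_i*q_i) / Var_total)
= (6/5) * (1 - 1.3/3.13)
= 1.2 * 0.5847
KR-20 = 0.7016

0.7016


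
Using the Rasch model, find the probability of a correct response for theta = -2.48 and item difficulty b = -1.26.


theta - b = -2.48 - -1.26 = -1.22
exp(-(theta - b)) = exp(1.22) = 3.3872
P = 1 / (1 + 3.3872)
P = 0.2279

0.2279


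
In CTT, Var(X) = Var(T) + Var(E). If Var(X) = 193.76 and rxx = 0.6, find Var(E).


var_true = rxx * var_obs = 0.6 * 193.76 = 116.256
var_error = var_obs - var_true
var_error = 193.76 - 116.256
var_error = 77.504

77.504


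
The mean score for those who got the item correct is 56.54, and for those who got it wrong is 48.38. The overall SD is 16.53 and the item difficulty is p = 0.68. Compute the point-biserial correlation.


q = 1 - p = 0.32
rpb = ((M1 - M0) / SD) * sqrt(p * q)
rpb = ((56.54 - 48.38) / 16.53) * sqrt(0.68 * 0.32)
rpb = 0.2303

0.2303


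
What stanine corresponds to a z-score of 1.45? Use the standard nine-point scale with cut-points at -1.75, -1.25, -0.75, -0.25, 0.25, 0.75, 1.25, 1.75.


Stanine boundaries: [-1.75, -1.25, -0.75, -0.25, 0.25, 0.75, 1.25, 1.75]
z = 1.45
Check each boundary:
  z >= -1.75 -> could be stanine 2
  z >= -1.25 -> could be stanine 3
  z >= -0.75 -> could be stanine 4
  z >= -0.25 -> could be stanine 5
  z >= 0.25 -> could be stanine 6
  z >= 0.75 -> could be stanine 7
  z >= 1.25 -> could be stanine 8
  z < 1.75
Highest qualifying boundary gives stanine = 8

8


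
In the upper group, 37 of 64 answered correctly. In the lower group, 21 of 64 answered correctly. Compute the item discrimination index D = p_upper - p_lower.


p_upper = 37/64 = 0.5781
p_lower = 21/64 = 0.3281
D = 0.5781 - 0.3281 = 0.25

0.25


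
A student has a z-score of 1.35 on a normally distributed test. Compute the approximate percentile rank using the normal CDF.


CDF(z) = 0.5 * (1 + erf(z/sqrt(2)))
erf(0.9546) = 0.823
CDF = 0.9115
Percentile rank = 0.9115 * 100 = 91.15

91.15


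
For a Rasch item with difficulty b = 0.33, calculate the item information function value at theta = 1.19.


P = 1/(1+exp(-(1.19-0.33))) = 0.7027
I = P*(1-P) = 0.7027 * 0.2973
I = 0.2089

0.2089


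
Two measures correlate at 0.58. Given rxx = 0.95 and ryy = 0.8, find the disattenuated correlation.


r_corrected = rxy / sqrt(rxx * ryy)
= 0.58 / sqrt(0.95 * 0.8)
= 0.58 / sqrt(0.76)
= 0.58 / 0.87178
r_corrected = 0.6653

0.6653


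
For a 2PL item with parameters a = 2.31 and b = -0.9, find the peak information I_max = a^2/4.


For 2PL, max info at theta = b = -0.9
I_max = a^2 / 4 = 2.31^2 / 4
= 5.3361 / 4
I_max = 1.334

1.334


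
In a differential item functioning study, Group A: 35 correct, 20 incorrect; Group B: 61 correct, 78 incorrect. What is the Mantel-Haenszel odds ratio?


Odds_A = 35/20 = 1.75
Odds_B = 61/78 = 0.7821
OR = Odds_A / Odds_B = 1.75 / 0.7821
Exactly, OR = (35 * 78) / (20 * 61) = 2730 / 1220
OR = 2.2377

2.2377


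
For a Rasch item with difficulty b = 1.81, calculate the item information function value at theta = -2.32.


P = 1/(1+exp(-(-2.32-1.81))) = 0.0158
I = P*(1-P) = 0.0158 * 0.9842
I = 0.0156

0.0156


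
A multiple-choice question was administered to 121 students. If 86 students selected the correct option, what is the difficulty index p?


Item difficulty p = number correct / total examinees
p = 86 / 121
p = 0.7107

0.7107


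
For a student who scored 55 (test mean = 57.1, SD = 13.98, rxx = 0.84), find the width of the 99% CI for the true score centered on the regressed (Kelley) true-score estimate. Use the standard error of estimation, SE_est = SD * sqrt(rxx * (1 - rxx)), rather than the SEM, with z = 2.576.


True score estimate = 0.84*55 + 0.16*57.1 = 55.336
SE_est = SD * sqrt(rxx * (1 - rxx)) = 13.98 * sqrt(0.84 * 0.16) = 13.98 * sqrt(0.1344) = 5.125153
CI = T_est +/- z * SE_est, so width = 2 * z * SE_est = 2 * 2.576 * 5.125153
Width = 26.4048

26.4048


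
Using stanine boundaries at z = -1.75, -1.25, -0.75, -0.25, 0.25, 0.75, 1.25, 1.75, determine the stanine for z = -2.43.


Stanine boundaries: [-1.75, -1.25, -0.75, -0.25, 0.25, 0.75, 1.25, 1.75]
z = -2.43
Check each boundary:
  z < -1.75
  z < -1.25
  z < -0.75
  z < -0.25
  z < 0.25
  z < 0.75
  z < 1.25
  z < 1.75
Highest qualifying boundary gives stanine = 1

1


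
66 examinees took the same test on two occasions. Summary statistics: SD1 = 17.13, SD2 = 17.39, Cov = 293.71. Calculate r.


r = cov(X,Y) / (SD_X * SD_Y)
r = 293.71 / (17.13 * 17.39)
r = 293.71 / 297.8907
r = 0.986

0.986


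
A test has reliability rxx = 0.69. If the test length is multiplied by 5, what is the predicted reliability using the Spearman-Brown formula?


r_new = (n * rxx) / (1 + (n-1) * rxx)
r_new = (5 * 0.69) / (1 + 4 * 0.69)
r_new = 3.45 / 3.76
r_new = 0.9176

0.9176


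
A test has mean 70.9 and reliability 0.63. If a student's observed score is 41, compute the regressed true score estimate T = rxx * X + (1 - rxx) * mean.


T_est = rxx * X + (1 - rxx) * mean
T_est = 0.63 * 41 + 0.37 * 70.9
T_est = 25.83 + 26.233
T_est = 52.063

52.063


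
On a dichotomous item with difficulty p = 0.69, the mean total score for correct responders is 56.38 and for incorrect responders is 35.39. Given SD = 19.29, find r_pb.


q = 1 - p = 0.31
rpb = ((M1 - M0) / SD) * sqrt(p * q)
rpb = ((56.38 - 35.39) / 19.29) * sqrt(0.69 * 0.31)
rpb = 0.5033

0.5033


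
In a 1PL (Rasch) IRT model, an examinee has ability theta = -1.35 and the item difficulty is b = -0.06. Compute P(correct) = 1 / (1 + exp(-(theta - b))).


theta - b = -1.35 - -0.06 = -1.29
exp(-(theta - b)) = exp(1.29) = 3.6328
P = 1 / (1 + 3.6328)
P = 0.2159

0.2159


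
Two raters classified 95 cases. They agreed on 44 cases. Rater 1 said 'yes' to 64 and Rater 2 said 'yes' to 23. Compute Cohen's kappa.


P_o = 44/95 = 0.463158
P_e = (64*23 + 31*72) / 9025 = 0.410416
kappa = (P_o - P_e) / (1 - P_e)
kappa = (0.463158 - 0.410416) / (1 - 0.410416)
kappa = 0.0895

0.0895


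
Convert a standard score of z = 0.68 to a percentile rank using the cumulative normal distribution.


CDF(z) = 0.5 * (1 + erf(z/sqrt(2)))
erf(0.4808) = 0.5035
CDF = 0.7517
Percentile rank = 0.7517 * 100 = 75.17

75.17


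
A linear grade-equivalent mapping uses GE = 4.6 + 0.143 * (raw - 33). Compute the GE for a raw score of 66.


raw - median = 66 - 33 = 33
slope * diff = 0.143 * 33 = 4.719
GE = 4.6 + 4.719
GE = 9.319

9.319


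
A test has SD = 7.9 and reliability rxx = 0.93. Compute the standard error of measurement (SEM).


SEM = SD * sqrt(1 - rxx)
SEM = 7.9 * sqrt(1 - 0.93)
SEM = 7.9 * sqrt(0.07) = 7.9 * 0.264575
SEM = 2.0901

2.0901


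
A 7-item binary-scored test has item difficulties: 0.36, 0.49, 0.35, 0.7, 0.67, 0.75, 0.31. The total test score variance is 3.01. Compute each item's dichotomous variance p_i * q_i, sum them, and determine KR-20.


For each item, compute p_i * q_i:
  Item 1: 0.36 * 0.64 = 0.2304
  Item 2: 0.49 * 0.51 = 0.2499
  Item 3: 0.35 * 0.65 = 0.2275
  Item 4: 0.7 * 0.3 = 0.21
  Item 5: 0.67 * 0.33 = 0.2211
  Item 6: 0.75 * 0.25 = 0.1875
  Item 7: 0.31 * 0.69 = 0.2139
Sum(p_i * q_i) = 0.2304 + 0.2499 + 0.2275 + 0.21 + 0.2211 + 0.1875 + 0.2139 = 1.5403
KR-20 = (k/(k-1)) * (1 - Sum(p_i*q_i) / Var_total)
= (7/6) * (1 - 1.5403/3.01)
= 1.1667 * 0.4883
KR-20 = 0.5697

0.5697


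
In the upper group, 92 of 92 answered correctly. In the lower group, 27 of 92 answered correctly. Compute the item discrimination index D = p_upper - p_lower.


p_upper = 92/92 = 1.0
p_lower = 27/92 = 0.2935
D = 1.0 - 0.2935 = 0.7065

0.7065


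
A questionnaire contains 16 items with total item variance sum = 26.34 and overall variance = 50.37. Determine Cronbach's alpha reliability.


alpha = (k/(k-1)) * (1 - sum(si^2)/s_total^2)
= (16/15) * (1 - 26.34/50.37)
alpha = 0.5089

0.5089


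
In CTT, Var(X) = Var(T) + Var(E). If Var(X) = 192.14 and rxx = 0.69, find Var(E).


var_true = rxx * var_obs = 0.69 * 192.14 = 132.5766
var_error = var_obs - var_true
var_error = 192.14 - 132.5766
var_error = 59.5634

59.5634


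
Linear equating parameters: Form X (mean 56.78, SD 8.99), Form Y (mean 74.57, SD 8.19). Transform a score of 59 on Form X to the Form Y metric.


slope = SD_Y / SD_X = 8.19 / 8.99 ~ 0.911
intercept = mean_Y - slope * mean_X = 74.57 - (8.19 / 8.99) * 56.78 ~ 22.8427
Y = slope * X + intercept. To avoid rounding drift from the rounded slope/intercept, evaluate the equivalent form Y = mean_Y + SD_Y * (X - mean_X) / SD_X at full precision:
Y = 74.57 + 8.19 * (59 - 56.78) / 8.99
Y = 74.57 + 8.19 * 2.22 / 8.99
Y = 74.57 + 18.1818 / 8.99
Y = 74.57 + 2.0224
Y = 76.5924

76.5924


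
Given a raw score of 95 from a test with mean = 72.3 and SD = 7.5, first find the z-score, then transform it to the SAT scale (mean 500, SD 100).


z = (X - mean) / SD = (95 - 72.3) / 7.5
z = 22.7 / 7.5
z = 3.0267
SAT-scale = SAT = 500 + 100z
Carry z at full precision (z = 22.7 / 7.5) into the conversion:
SAT-scale = 500 + 100 * (22.7 / 7.5) = 500 + 2270 / 7.5
SAT-scale = 500 + 302.6667
SAT-scale = 802.6667

802.6667


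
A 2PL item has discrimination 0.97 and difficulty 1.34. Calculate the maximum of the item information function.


For 2PL, max info at theta = b = 1.34
I_max = a^2 / 4 = 0.97^2 / 4
= 0.9409 / 4
I_max = 0.2352

0.2352


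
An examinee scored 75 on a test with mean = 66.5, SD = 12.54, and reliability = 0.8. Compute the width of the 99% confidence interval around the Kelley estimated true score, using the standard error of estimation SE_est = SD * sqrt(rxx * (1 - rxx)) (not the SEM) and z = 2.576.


True score estimate = 0.8*75 + 0.2*66.5 = 73.3
SE_est = SD * sqrt(rxx * (1 - rxx)) = 12.54 * sqrt(0.8 * 0.2) = 12.54 * sqrt(0.16) = 5.016
CI = T_est +/- z * SE_est, so width = 2 * z * SE_est = 2 * 2.576 * 5.016
Width = 25.8424

25.8424


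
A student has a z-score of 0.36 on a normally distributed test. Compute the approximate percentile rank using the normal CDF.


CDF(z) = 0.5 * (1 + erf(z/sqrt(2)))
erf(0.2546) = 0.2812
CDF = 0.6406
Percentile rank = 0.6406 * 100 = 64.06

64.06


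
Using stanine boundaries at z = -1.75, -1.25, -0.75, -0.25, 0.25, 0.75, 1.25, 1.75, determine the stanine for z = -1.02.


Stanine boundaries: [-1.75, -1.25, -0.75, -0.25, 0.25, 0.75, 1.25, 1.75]
z = -1.02
Check each boundary:
  z >= -1.75 -> could be stanine 2
  z >= -1.25 -> could be stanine 3
  z < -0.75
  z < -0.25
  z < 0.25
  z < 0.75
  z < 1.25
  z < 1.75
Highest qualifying boundary gives stanine = 3

3


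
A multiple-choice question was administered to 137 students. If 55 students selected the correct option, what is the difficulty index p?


Item difficulty p = number correct / total examinees
p = 55 / 137
p = 0.4015

0.4015


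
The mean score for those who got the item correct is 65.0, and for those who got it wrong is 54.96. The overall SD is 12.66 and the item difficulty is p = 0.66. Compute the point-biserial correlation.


q = 1 - p = 0.34
rpb = ((M1 - M0) / SD) * sqrt(p * q)
rpb = ((65.0 - 54.96) / 12.66) * sqrt(0.66 * 0.34)
rpb = 0.3757

0.3757


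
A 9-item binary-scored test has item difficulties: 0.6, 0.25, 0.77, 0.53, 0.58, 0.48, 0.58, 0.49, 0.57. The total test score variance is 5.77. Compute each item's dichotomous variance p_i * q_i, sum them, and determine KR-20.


For each item, compute p_i * q_i:
  Item 1: 0.6 * 0.4 = 0.24
  Item 2: 0.25 * 0.75 = 0.1875
  Item 3: 0.77 * 0.23 = 0.1771
  Item 4: 0.53 * 0.47 = 0.2491
  Item 5: 0.58 * 0.42 = 0.2436
  Item 6: 0.48 * 0.52 = 0.2496
  Item 7: 0.58 * 0.42 = 0.2436
  Item 8: 0.49 * 0.51 = 0.2499
  Item 9: 0.57 * 0.43 = 0.2451
Sum(p_i * q_i) = 0.24 + 0.1875 + 0.1771 + 0.2491 + 0.2436 + 0.2496 + 0.2436 + 0.2499 + 0.2451 = 2.0855
KR-20 = (k/(k-1)) * (1 - Sum(p_i*q_i) / Var_total)
= (9/8) * (1 - 2.0855/5.77)
= 1.125 * 0.6386
KR-20 = 0.7184

0.7184


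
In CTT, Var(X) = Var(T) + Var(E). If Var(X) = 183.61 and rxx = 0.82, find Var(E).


var_true = rxx * var_obs = 0.82 * 183.61 = 150.5602
var_error = var_obs - var_true
var_error = 183.61 - 150.5602
var_error = 33.0498

33.0498


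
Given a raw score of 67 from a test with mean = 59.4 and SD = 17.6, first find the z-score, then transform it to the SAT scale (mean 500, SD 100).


z = (X - mean) / SD = (67 - 59.4) / 17.6
z = 7.6 / 17.6
z = 0.4318
SAT-scale = SAT = 500 + 100z
Carry z at full precision (z = 7.6 / 17.6) into the conversion:
SAT-scale = 500 + 100 * (7.6 / 17.6) = 500 + 760 / 17.6
SAT-scale = 500 + 43.1818
SAT-scale = 543.1818

543.1818


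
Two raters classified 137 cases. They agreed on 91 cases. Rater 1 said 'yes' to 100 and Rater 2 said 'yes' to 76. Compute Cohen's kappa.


P_o = 91/137 = 0.664234
P_e = (100*76 + 37*61) / 18769 = 0.525174
kappa = (P_o - P_e) / (1 - P_e)
kappa = (0.664234 - 0.525174) / (1 - 0.525174)
kappa = 0.2929

0.2929


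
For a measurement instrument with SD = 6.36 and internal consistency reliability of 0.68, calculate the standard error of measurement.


SEM = SD * sqrt(1 - rxx)
SEM = 6.36 * sqrt(1 - 0.68)
SEM = 6.36 * sqrt(0.32) = 6.36 * 0.565685
SEM = 3.5978

3.5978


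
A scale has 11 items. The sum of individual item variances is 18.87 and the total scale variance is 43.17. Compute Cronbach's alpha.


alpha = (k/(k-1)) * (1 - sum(si^2)/s_total^2)
= (11/10) * (1 - 18.87/43.17)
alpha = 0.6192

0.6192


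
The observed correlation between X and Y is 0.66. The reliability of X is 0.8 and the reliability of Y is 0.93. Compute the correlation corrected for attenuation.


r_corrected = rxy / sqrt(rxx * ryy)
= 0.66 / sqrt(0.8 * 0.93)
= 0.66 / sqrt(0.744)
= 0.66 / 0.862554
r_corrected = 0.7652

0.7652


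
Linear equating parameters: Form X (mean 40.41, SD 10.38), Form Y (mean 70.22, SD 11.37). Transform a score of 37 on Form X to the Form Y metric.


slope = SD_Y / SD_X = 11.37 / 10.38 ~ 1.0954
intercept = mean_Y - slope * mean_X = 70.22 - (11.37 / 10.38) * 40.41 ~ 25.9559
Y = slope * X + intercept. To avoid rounding drift from the rounded slope/intercept, evaluate the equivalent form Y = mean_Y + SD_Y * (X - mean_X) / SD_X at full precision:
Y = 70.22 + 11.37 * (37 - 40.41) / 10.38
Y = 70.22 - 11.37 * 3.41 / 10.38
Y = 70.22 - 38.7717 / 10.38
Y = 70.22 - 3.7352
Y = 66.4848

66.4848


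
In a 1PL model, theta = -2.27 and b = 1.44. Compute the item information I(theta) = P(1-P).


P = 1/(1+exp(-(-2.27-1.44))) = 0.0239
I = P*(1-P) = 0.0239 * 0.9761
I = 0.0233

0.0233


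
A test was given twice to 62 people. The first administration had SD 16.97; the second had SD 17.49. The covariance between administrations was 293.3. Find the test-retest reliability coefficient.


r = cov(X,Y) / (SD_X * SD_Y)
r = 293.3 / (16.97 * 17.49)
r = 293.3 / 296.8053
r = 0.9882

0.9882


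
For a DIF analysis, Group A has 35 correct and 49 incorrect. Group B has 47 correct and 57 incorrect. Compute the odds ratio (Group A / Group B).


Odds_A = 35/49 = 0.7143
Odds_B = 47/57 = 0.8246
OR = Odds_A / Odds_B = 0.7143 / 0.8246
Exactly, OR = (35 * 57) / (49 * 47) = 1995 / 2303
OR = 0.8663

0.8663


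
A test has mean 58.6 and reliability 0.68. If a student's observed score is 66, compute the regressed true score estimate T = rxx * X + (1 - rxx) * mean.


T_est = rxx * X + (1 - rxx) * mean
T_est = 0.68 * 66 + 0.32 * 58.6
T_est = 44.88 + 18.752
T_est = 63.632

63.632


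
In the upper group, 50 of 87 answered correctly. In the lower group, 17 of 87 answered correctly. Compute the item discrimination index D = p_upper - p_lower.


p_upper = 50/87 = 0.5747
p_lower = 17/87 = 0.1954
D = 0.5747 - 0.1954 = 0.3793

0.3793


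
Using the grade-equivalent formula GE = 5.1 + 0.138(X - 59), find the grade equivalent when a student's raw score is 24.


raw - median = 24 - 59 = -35
slope * diff = 0.138 * -35 = -4.83
GE = 5.1 + -4.83
GE = 0.27

0.27


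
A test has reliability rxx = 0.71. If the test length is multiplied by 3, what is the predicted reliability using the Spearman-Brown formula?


r_new = (n * rxx) / (1 + (n-1) * rxx)
r_new = (3 * 0.71) / (1 + 2 * 0.71)
r_new = 2.13 / 2.42
r_new = 0.8802

0.8802


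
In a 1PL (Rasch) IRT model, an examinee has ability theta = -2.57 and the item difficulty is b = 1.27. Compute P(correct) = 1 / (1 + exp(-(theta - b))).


theta - b = -2.57 - 1.27 = -3.84
exp(-(theta - b)) = exp(3.84) = 46.5255
P = 1 / (1 + 46.5255)
P = 0.021

0.021


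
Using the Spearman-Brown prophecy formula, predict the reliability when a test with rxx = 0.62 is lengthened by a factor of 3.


r_new = (n * rxx) / (1 + (n-1) * rxx)
r_new = (3 * 0.62) / (1 + 2 * 0.62)
r_new = 1.86 / 2.24
r_new = 0.8304

0.8304


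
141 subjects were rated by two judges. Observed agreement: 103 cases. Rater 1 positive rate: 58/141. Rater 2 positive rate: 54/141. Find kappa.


P_o = 103/141 = 0.730496
P_e = (58*54 + 83*87) / 19881 = 0.520748
kappa = (P_o - P_e) / (1 - P_e)
kappa = (0.730496 - 0.520748) / (1 - 0.520748)
kappa = 0.4377

0.4377


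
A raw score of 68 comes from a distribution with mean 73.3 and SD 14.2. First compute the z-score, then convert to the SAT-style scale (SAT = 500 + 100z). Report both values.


z = (X - mean) / SD = (68 - 73.3) / 14.2
z = -5.3 / 14.2
z = -0.3732
SAT-scale = SAT = 500 + 100z
Carry z at full precision (z = -5.3 / 14.2) into the conversion:
SAT-scale = 500 + 100 * (-5.3 / 14.2) = 500 + -530 / 14.2
SAT-scale = 500 + -37.3239
SAT-scale = 462.6761

462.6761


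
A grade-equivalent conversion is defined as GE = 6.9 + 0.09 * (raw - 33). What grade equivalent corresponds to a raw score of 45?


raw - median = 45 - 33 = 12
slope * diff = 0.09 * 12 = 1.08
GE = 6.9 + 1.08
GE = 7.98

7.98


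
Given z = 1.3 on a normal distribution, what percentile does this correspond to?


CDF(z) = 0.5 * (1 + erf(z/sqrt(2)))
erf(0.9192) = 0.8064
CDF = 0.9032
Percentile rank = 0.9032 * 100 = 90.32

90.32


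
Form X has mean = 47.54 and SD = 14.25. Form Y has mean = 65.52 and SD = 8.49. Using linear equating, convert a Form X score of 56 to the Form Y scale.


slope = SD_Y / SD_X = 8.49 / 14.25 ~ 0.5958
intercept = mean_Y - slope * mean_X = 65.52 - (8.49 / 14.25) * 47.54 ~ 37.1962
Y = slope * X + intercept. To avoid rounding drift from the rounded slope/intercept, evaluate the equivalent form Y = mean_Y + SD_Y * (X - mean_X) / SD_X at full precision:
Y = 65.52 + 8.49 * (56 - 47.54) / 14.25
Y = 65.52 + 8.49 * 8.46 / 14.25
Y = 65.52 + 71.8254 / 14.25
Y = 65.52 + 5.0404
Y = 70.5604

70.5604


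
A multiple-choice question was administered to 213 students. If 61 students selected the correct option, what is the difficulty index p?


Item difficulty p = number correct / total examinees
p = 61 / 213
p = 0.2864

0.2864


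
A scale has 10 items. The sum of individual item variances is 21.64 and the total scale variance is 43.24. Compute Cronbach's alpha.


alpha = (k/(k-1)) * (1 - sum(si^2)/s_total^2)
= (10/9) * (1 - 21.64/43.24)
alpha = 0.555

0.555


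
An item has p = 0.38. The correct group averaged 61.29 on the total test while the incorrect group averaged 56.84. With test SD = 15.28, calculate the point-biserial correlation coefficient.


q = 1 - p = 0.62
rpb = ((M1 - M0) / SD) * sqrt(p * q)
rpb = ((61.29 - 56.84) / 15.28) * sqrt(0.38 * 0.62)
rpb = 0.1414

0.1414


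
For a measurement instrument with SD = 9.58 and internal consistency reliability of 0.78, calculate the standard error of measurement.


SEM = SD * sqrt(1 - rxx)
SEM = 9.58 * sqrt(1 - 0.78)
SEM = 9.58 * sqrt(0.22) = 9.58 * 0.469042
SEM = 4.4934

4.4934


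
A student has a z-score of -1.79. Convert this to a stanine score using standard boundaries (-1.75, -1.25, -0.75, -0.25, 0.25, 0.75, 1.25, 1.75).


Stanine boundaries: [-1.75, -1.25, -0.75, -0.25, 0.25, 0.75, 1.25, 1.75]
z = -1.79
Check each boundary:
  z < -1.75
  z < -1.25
  z < -0.75
  z < -0.25
  z < 0.25
  z < 0.75
  z < 1.25
  z < 1.75
Highest qualifying boundary gives stanine = 1

1


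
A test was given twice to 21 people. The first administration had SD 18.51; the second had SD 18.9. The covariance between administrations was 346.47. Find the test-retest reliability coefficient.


r = cov(X,Y) / (SD_X * SD_Y)
r = 346.47 / (18.51 * 18.9)
r = 346.47 / 349.839
r = 0.9904

0.9904


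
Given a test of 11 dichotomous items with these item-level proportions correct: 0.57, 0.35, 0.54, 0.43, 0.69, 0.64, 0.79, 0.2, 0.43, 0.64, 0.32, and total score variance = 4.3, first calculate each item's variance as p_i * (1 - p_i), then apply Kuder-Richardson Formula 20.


For each item, compute p_i * q_i:
  Item 1: 0.57 * 0.43 = 0.2451
  Item 2: 0.35 * 0.65 = 0.2275
  Item 3: 0.54 * 0.46 = 0.2484
  Item 4: 0.43 * 0.57 = 0.2451
  Item 5: 0.69 * 0.31 = 0.2139
  Item 6: 0.64 * 0.36 = 0.2304
  Item 7: 0.79 * 0.21 = 0.1659
  Item 8: 0.2 * 0.8 = 0.16
  Item 9: 0.43 * 0.57 = 0.2451
  Item 10: 0.64 * 0.36 = 0.2304
  Item 11: 0.32 * 0.68 = 0.2176
Sum(p_i * q_i) = 0.2451 + 0.2275 + 0.2484 + 0.2451 + 0.2139 + 0.2304 + 0.1659 + 0.16 + 0.2451 + 0.2304 + 0.2176 = 2.4294
KR-20 = (k/(k-1)) * (1 - Sum(p_i*q_i) / Var_total)
= (11/10) * (1 - 2.4294/4.3)
= 1.1 * 0.435
KR-20 = 0.4785

0.4785


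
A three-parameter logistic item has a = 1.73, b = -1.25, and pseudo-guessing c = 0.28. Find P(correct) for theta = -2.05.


logit = 1.73*(-2.05 - -1.25) = -1.384
P* = 1/(1 + exp(--1.384)) = 0.2004
P = 0.28 + (1 - 0.28) * 0.2004
P = 0.4243

0.4243


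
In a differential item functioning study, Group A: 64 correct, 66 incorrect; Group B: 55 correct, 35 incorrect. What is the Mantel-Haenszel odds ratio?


Odds_A = 64/66 = 0.9697
Odds_B = 55/35 = 1.5714
OR = Odds_A / Odds_B = 0.9697 / 1.5714
Exactly, OR = (64 * 35) / (66 * 55) = 2240 / 3630
OR = 0.6171

0.6171


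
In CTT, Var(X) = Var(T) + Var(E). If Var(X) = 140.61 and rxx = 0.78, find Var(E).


var_true = rxx * var_obs = 0.78 * 140.61 = 109.6758
var_error = var_obs - var_true
var_error = 140.61 - 109.6758
var_error = 30.9342

30.9342


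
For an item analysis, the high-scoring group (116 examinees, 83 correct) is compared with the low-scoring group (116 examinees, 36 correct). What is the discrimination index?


p_upper = 83/116 = 0.7155
p_lower = 36/116 = 0.3103
D = 0.7155 - 0.3103 = 0.4052

0.4052


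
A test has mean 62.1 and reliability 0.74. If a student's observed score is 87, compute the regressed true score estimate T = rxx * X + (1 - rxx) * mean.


T_est = rxx * X + (1 - rxx) * mean
T_est = 0.74 * 87 + 0.26 * 62.1
T_est = 64.38 + 16.146
T_est = 80.526

80.526


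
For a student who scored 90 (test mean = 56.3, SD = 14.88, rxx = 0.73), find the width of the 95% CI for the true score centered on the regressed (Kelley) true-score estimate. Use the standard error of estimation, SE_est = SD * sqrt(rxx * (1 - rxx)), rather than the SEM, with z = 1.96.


True score estimate = 0.73*90 + 0.27*56.3 = 80.901
SE_est = SD * sqrt(rxx * (1 - rxx)) = 14.88 * sqrt(0.73 * 0.27) = 14.88 * sqrt(0.1971) = 6.606117
CI = T_est +/- z * SE_est, so width = 2 * z * SE_est = 2 * 1.96 * 6.606117
Width = 25.896

25.896


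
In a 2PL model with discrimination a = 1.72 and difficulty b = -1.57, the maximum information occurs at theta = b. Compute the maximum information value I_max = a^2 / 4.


For 2PL, max info at theta = b = -1.57
I_max = a^2 / 4 = 1.72^2 / 4
= 2.9584 / 4
I_max = 0.7396

0.7396


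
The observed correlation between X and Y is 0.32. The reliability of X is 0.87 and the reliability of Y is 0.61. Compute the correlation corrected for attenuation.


r_corrected = rxy / sqrt(rxx * ryy)
= 0.32 / sqrt(0.87 * 0.61)
= 0.32 / sqrt(0.5307)
= 0.32 / 0.728492
r_corrected = 0.4393

0.4393


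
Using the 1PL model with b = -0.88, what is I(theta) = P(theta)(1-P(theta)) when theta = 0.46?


P = 1/(1+exp(-(0.46--0.88))) = 0.7925
I = P*(1-P) = 0.7925 * 0.2075
I = 0.1644

0.1644


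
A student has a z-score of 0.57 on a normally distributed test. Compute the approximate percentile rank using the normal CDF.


CDF(z) = 0.5 * (1 + erf(z/sqrt(2)))
erf(0.4031) = 0.4313
CDF = 0.7157
Percentile rank = 0.7157 * 100 = 71.57

71.57


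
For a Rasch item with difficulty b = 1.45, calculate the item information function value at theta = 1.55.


P = 1/(1+exp(-(1.55-1.45))) = 0.525
I = P*(1-P) = 0.525 * 0.475
I = 0.2494

0.2494


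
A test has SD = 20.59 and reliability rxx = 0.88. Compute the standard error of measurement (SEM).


SEM = SD * sqrt(1 - rxx)
SEM = 20.59 * sqrt(1 - 0.88)
SEM = 20.59 * sqrt(0.12) = 20.59 * 0.34641
SEM = 7.1326

7.1326


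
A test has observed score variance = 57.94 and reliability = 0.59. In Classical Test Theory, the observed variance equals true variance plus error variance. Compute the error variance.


var_true = rxx * var_obs = 0.59 * 57.94 = 34.1846
var_error = var_obs - var_true
var_error = 57.94 - 34.1846
var_error = 23.7554

23.7554


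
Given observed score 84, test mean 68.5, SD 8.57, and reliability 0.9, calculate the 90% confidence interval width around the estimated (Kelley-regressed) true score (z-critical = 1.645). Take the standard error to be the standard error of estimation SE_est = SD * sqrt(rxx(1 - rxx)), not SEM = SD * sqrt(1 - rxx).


True score estimate = 0.9*84 + 0.1*68.5 = 82.45
SE_est = SD * sqrt(rxx * (1 - rxx)) = 8.57 * sqrt(0.9 * 0.1) = 8.57 * sqrt(0.09) = 2.571
CI = T_est +/- z * SE_est, so width = 2 * z * SE_est = 2 * 1.645 * 2.571
Width = 8.4586

8.4586


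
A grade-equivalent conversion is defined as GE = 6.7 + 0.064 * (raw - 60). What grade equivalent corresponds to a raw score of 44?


raw - median = 44 - 60 = -16
slope * diff = 0.064 * -16 = -1.024
GE = 6.7 + -1.024
GE = 5.676

5.676


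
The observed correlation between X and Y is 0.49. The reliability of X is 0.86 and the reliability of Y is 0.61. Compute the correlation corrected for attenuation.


r_corrected = rxy / sqrt(rxx * ryy)
= 0.49 / sqrt(0.86 * 0.61)
= 0.49 / sqrt(0.5246)
= 0.49 / 0.724293
r_corrected = 0.6765

0.6765


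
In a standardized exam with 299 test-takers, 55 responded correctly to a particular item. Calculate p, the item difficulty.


Item difficulty p = number correct / total examinees
p = 55 / 299
p = 0.1839

0.1839


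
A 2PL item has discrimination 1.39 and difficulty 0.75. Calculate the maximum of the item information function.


For 2PL, max info at theta = b = 0.75
I_max = a^2 / 4 = 1.39^2 / 4
= 1.9321 / 4
I_max = 0.483

0.483


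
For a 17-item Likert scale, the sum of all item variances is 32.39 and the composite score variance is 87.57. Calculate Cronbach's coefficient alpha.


alpha = (k/(k-1)) * (1 - sum(si^2)/s_total^2)
= (17/16) * (1 - 32.39/87.57)
alpha = 0.6695

0.6695


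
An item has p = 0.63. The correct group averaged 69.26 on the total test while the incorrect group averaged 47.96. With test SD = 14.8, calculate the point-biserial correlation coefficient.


q = 1 - p = 0.37
rpb = ((M1 - M0) / SD) * sqrt(p * q)
rpb = ((69.26 - 47.96) / 14.8) * sqrt(0.63 * 0.37)
rpb = 0.6948

0.6948


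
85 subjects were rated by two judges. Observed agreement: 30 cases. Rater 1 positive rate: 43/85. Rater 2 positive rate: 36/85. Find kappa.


P_o = 30/85 = 0.352941
P_e = (43*36 + 42*49) / 7225 = 0.4991
kappa = (P_o - P_e) / (1 - P_e)
kappa = (0.352941 - 0.4991) / (1 - 0.4991)
kappa = -0.2918

-0.2918


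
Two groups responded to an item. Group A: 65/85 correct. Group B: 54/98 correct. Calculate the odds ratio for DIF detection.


Odds_A = 65/20 = 3.25
Odds_B = 54/44 = 1.2273
OR = Odds_A / Odds_B = 3.25 / 1.2273
Exactly, OR = (65 * 44) / (20 * 54) = 2860 / 1080
OR = 2.6481

2.6481


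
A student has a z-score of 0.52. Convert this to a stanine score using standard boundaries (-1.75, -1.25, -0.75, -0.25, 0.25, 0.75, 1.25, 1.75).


Stanine boundaries: [-1.75, -1.25, -0.75, -0.25, 0.25, 0.75, 1.25, 1.75]
z = 0.52
Check each boundary:
  z >= -1.75 -> could be stanine 2
  z >= -1.25 -> could be stanine 3
  z >= -0.75 -> could be stanine 4
  z >= -0.25 -> could be stanine 5
  z >= 0.25 -> could be stanine 6
  z < 0.75
  z < 1.25
  z < 1.75
Highest qualifying boundary gives stanine = 6

6


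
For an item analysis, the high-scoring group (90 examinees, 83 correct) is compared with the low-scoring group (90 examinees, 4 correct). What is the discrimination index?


p_upper = 83/90 = 0.9222
p_lower = 4/90 = 0.0444
D = 0.9222 - 0.0444 = 0.8778

0.8778


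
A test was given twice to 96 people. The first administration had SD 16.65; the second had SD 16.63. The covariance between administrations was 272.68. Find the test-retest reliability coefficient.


r = cov(X,Y) / (SD_X * SD_Y)
r = 272.68 / (16.65 * 16.63)
r = 272.68 / 276.8895
r = 0.9848

0.9848


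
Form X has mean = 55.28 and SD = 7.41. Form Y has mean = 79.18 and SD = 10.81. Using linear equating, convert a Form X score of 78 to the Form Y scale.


slope = SD_Y / SD_X = 10.81 / 7.41 ~ 1.4588
intercept = mean_Y - slope * mean_X = 79.18 - (10.81 / 7.41) * 55.28 ~ -1.4646
Y = slope * X + intercept. To avoid rounding drift from the rounded slope/intercept, evaluate the equivalent form Y = mean_Y + SD_Y * (X - mean_X) / SD_X at full precision:
Y = 79.18 + 10.81 * (78 - 55.28) / 7.41
Y = 79.18 + 10.81 * 22.72 / 7.41
Y = 79.18 + 245.6032 / 7.41
Y = 79.18 + 33.1448
Y = 112.3248

112.3248


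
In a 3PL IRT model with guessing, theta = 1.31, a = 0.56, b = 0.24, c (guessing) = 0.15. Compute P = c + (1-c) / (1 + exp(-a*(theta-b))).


logit = 0.56*(1.31 - 0.24) = 0.5992
P* = 1/(1 + exp(-0.5992)) = 0.6455
P = 0.15 + (1 - 0.15) * 0.6455
P = 0.6987

0.6987


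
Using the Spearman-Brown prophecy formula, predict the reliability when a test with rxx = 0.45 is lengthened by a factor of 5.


r_new = (n * rxx) / (1 + (n-1) * rxx)
r_new = (5 * 0.45) / (1 + 4 * 0.45)
r_new = 2.25 / 2.8
r_new = 0.8036

0.8036


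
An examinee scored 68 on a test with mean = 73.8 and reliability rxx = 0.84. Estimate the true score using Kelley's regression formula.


T_est = rxx * X + (1 - rxx) * mean
T_est = 0.84 * 68 + 0.16 * 73.8
T_est = 57.12 + 11.808
T_est = 68.928

68.928


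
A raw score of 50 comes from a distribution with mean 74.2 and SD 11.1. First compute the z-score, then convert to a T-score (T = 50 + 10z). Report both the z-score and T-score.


z = (X - mean) / SD = (50 - 74.2) / 11.1
z = -24.2 / 11.1
z = -2.1802
T-score = T = 50 + 10z
Carry z at full precision (z = -24.2 / 11.1) into the conversion:
T-score = 50 + 10 * (-24.2 / 11.1) = 50 + -242 / 11.1
T-score = 50 + -21.8018
T-score = 28.1982

28.1982


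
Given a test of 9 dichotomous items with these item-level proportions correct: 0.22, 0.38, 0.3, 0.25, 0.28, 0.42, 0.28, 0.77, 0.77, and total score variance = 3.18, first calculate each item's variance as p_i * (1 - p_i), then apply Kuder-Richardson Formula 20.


For each item, compute p_i * q_i:
  Item 1: 0.22 * 0.78 = 0.1716
  Item 2: 0.38 * 0.62 = 0.2356
  Item 3: 0.3 * 0.7 = 0.21
  Item 4: 0.25 * 0.75 = 0.1875
  Item 5: 0.28 * 0.72 = 0.2016
  Item 6: 0.42 * 0.58 = 0.2436
  Item 7: 0.28 * 0.72 = 0.2016
  Item 8: 0.77 * 0.23 = 0.1771
  Item 9: 0.77 * 0.23 = 0.1771
Sum(p_i * q_i) = 0.1716 + 0.2356 + 0.21 + 0.1875 + 0.2016 + 0.2436 + 0.2016 + 0.1771 + 0.1771 = 1.8057
KR-20 = (k/(k-1)) * (1 - Sum(p_i*q_i) / Var_total)
= (9/8) * (1 - 1.8057/3.18)
= 1.125 * 0.4322
KR-20 = 0.4862

0.4862


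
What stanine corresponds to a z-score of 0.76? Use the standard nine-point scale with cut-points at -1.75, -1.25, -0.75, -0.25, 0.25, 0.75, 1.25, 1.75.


Stanine boundaries: [-1.75, -1.25, -0.75, -0.25, 0.25, 0.75, 1.25, 1.75]
z = 0.76
Check each boundary:
  z >= -1.75 -> could be stanine 2
  z >= -1.25 -> could be stanine 3
  z >= -0.75 -> could be stanine 4
  z >= -0.25 -> could be stanine 5
  z >= 0.25 -> could be stanine 6
  z >= 0.75 -> could be stanine 7
  z < 1.25
  z < 1.75
Highest qualifying boundary gives stanine = 7

7


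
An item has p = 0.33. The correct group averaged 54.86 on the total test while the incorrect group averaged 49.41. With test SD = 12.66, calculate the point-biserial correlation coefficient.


q = 1 - p = 0.67
rpb = ((M1 - M0) / SD) * sqrt(p * q)
rpb = ((54.86 - 49.41) / 12.66) * sqrt(0.33 * 0.67)
rpb = 0.2024

0.2024


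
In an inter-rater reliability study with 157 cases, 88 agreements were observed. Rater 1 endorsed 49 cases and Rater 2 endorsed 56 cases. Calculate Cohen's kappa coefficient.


P_o = 88/157 = 0.56051
P_e = (49*56 + 108*101) / 24649 = 0.553856
kappa = (P_o - P_e) / (1 - P_e)
kappa = (0.56051 - 0.553856) / (1 - 0.553856)
kappa = 0.0149

0.0149


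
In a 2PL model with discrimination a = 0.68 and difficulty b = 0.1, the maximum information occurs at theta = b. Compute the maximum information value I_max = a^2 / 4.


For 2PL, max info at theta = b = 0.1
I_max = a^2 / 4 = 0.68^2 / 4
= 0.4624 / 4
I_max = 0.1156

0.1156


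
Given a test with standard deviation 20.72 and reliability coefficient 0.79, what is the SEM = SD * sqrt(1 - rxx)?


SEM = SD * sqrt(1 - rxx)
SEM = 20.72 * sqrt(1 - 0.79)
SEM = 20.72 * sqrt(0.21) = 20.72 * 0.458258
SEM = 9.4951

9.4951


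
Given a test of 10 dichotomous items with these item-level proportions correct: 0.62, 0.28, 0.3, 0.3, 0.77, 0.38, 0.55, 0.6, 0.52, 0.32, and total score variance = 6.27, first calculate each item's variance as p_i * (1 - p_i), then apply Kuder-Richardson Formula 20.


For each item, compute p_i * q_i:
  Item 1: 0.62 * 0.38 = 0.2356
  Item 2: 0.28 * 0.72 = 0.2016
  Item 3: 0.3 * 0.7 = 0.21
  Item 4: 0.3 * 0.7 = 0.21
  Item 5: 0.77 * 0.23 = 0.1771
  Item 6: 0.38 * 0.62 = 0.2356
  Item 7: 0.55 * 0.45 = 0.2475
  Item 8: 0.6 * 0.4 = 0.24
  Item 9: 0.52 * 0.48 = 0.2496
  Item 10: 0.32 * 0.68 = 0.2176
Sum(p_i * q_i) = 0.2356 + 0.2016 + 0.21 + 0.21 + 0.1771 + 0.2356 + 0.2475 + 0.24 + 0.2496 + 0.2176 = 2.2246
KR-20 = (k/(k-1)) * (1 - Sum(p_i*q_i) / Var_total)
= (10/9) * (1 - 2.2246/6.27)
= 1.1111 * 0.6452
KR-20 = 0.7169

0.7169


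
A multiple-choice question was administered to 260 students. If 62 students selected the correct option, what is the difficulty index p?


Item difficulty p = number correct / total examinees
p = 62 / 260
p = 0.2385

0.2385


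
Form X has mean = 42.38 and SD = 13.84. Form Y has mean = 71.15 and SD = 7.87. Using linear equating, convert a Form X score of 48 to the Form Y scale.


slope = SD_Y / SD_X = 7.87 / 13.84 ~ 0.5686
intercept = mean_Y - slope * mean_X = 71.15 - (7.87 / 13.84) * 42.38 ~ 47.051
Y = slope * X + intercept. To avoid rounding drift from the rounded slope/intercept, evaluate the equivalent form Y = mean_Y + SD_Y * (X - mean_X) / SD_X at full precision:
Y = 71.15 + 7.87 * (48 - 42.38) / 13.84
Y = 71.15 + 7.87 * 5.62 / 13.84
Y = 71.15 + 44.2294 / 13.84
Y = 71.15 + 3.1958
Y = 74.3458

74.3458


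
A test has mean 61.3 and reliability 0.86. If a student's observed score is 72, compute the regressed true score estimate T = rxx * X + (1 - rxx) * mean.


T_est = rxx * X + (1 - rxx) * mean
T_est = 0.86 * 72 + 0.14 * 61.3
T_est = 61.92 + 8.582
T_est = 70.502

70.502


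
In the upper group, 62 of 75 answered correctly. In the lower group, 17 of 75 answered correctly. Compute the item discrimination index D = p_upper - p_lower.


p_upper = 62/75 = 0.8267
p_lower = 17/75 = 0.2267
D = 0.8267 - 0.2267 = 0.6

0.6


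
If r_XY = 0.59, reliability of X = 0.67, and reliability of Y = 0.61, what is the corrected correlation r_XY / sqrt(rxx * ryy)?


r_corrected = rxy / sqrt(rxx * ryy)
= 0.59 / sqrt(0.67 * 0.61)
= 0.59 / sqrt(0.4087)
= 0.59 / 0.639296
r_corrected = 0.9229

0.9229


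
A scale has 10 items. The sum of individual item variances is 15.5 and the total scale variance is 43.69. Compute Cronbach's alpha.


alpha = (k/(k-1)) * (1 - sum(si^2)/s_total^2)
= (10/9) * (1 - 15.5/43.69)
alpha = 0.7169

0.7169


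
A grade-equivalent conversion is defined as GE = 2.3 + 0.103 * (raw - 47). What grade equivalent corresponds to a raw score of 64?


raw - median = 64 - 47 = 17
slope * diff = 0.103 * 17 = 1.751
GE = 2.3 + 1.751
GE = 4.051

4.051


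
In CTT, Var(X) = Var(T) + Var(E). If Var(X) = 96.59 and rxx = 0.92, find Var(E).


var_true = rxx * var_obs = 0.92 * 96.59 = 88.8628
var_error = var_obs - var_true
var_error = 96.59 - 88.8628
var_error = 7.7272

7.7272


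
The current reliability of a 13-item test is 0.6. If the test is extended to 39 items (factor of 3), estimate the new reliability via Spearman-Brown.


r_new = (n * rxx) / (1 + (n-1) * rxx)
r_new = (3 * 0.6) / (1 + 2 * 0.6)
r_new = 1.8 / 2.2
r_new = 0.8182

0.8182


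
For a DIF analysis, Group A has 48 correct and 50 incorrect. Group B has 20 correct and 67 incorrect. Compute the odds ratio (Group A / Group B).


Odds_A = 48/50 = 0.96
Odds_B = 20/67 = 0.2985
OR = Odds_A / Odds_B = 0.96 / 0.2985
Exactly, OR = (48 * 67) / (50 * 20) = 3216 / 1000
OR = 3.216

3.216


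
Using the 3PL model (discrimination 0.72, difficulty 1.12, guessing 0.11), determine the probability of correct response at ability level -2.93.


logit = 0.72*(-2.93 - 1.12) = -2.916
P* = 1/(1 + exp(--2.916)) = 0.0514
P = 0.11 + (1 - 0.11) * 0.0514
P = 0.1557

0.1557


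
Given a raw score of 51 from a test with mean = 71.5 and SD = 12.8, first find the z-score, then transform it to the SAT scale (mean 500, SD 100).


z = (X - mean) / SD = (51 - 71.5) / 12.8
z = -20.5 / 12.8
z = -1.6016
SAT-scale = SAT = 500 + 100z
Carry z at full precision (z = -20.5 / 12.8) into the conversion:
SAT-scale = 500 + 100 * (-20.5 / 12.8) = 500 + -2050 / 12.8
SAT-scale = 500 + -160.1562
SAT-scale = 339.8438

339.8438


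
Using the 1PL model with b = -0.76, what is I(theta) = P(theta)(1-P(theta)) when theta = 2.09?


P = 1/(1+exp(-(2.09--0.76))) = 0.9453
I = P*(1-P) = 0.9453 * 0.0547
I = 0.0517

0.0517


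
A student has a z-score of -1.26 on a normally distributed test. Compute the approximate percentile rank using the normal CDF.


CDF(z) = 0.5 * (1 + erf(z/sqrt(2)))
erf(-0.891) = -0.7923
CDF = 0.1038
Percentile rank = 0.1038 * 100 = 10.38

10.38


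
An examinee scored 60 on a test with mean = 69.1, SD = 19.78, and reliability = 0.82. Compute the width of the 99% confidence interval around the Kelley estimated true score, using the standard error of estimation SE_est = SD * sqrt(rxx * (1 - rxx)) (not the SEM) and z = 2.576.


True score estimate = 0.82*60 + 0.18*69.1 = 61.638
SE_est = SD * sqrt(rxx * (1 - rxx)) = 19.78 * sqrt(0.82 * 0.18) = 19.78 * sqrt(0.1476) = 7.599228
CI = T_est +/- z * SE_est, so width = 2 * z * SE_est = 2 * 2.576 * 7.599228
Width = 39.1512

39.1512


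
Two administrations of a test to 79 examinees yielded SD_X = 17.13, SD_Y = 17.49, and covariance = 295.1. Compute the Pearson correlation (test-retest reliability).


r = cov(X,Y) / (SD_X * SD_Y)
r = 295.1 / (17.13 * 17.49)
r = 295.1 / 299.6037
r = 0.985

0.985
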